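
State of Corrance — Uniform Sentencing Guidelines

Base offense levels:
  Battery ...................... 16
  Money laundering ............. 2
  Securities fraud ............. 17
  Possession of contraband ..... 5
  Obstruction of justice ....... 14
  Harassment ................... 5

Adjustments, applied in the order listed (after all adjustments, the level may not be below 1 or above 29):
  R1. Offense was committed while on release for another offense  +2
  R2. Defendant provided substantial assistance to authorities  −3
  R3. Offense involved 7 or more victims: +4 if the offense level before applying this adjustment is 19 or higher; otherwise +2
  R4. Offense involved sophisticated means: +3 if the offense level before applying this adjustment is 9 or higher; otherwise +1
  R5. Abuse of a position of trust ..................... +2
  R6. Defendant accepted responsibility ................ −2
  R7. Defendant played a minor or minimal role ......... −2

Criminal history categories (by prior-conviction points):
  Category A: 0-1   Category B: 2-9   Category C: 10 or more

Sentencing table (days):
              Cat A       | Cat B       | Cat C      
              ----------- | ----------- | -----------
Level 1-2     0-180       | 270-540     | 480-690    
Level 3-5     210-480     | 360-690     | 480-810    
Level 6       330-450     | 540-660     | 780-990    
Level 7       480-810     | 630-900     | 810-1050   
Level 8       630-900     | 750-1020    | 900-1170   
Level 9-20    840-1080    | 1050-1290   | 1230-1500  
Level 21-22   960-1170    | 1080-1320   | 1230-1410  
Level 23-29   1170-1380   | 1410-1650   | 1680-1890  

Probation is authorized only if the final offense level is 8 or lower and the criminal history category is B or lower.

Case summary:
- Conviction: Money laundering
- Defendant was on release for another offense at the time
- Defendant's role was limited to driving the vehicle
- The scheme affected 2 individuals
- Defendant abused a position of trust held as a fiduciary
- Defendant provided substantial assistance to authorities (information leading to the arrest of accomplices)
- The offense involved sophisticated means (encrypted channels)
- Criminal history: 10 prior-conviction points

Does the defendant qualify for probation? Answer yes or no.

Base offense level for money laundering: 2.
R1 applies: 2 + 2 = 4.
R2 applies: 4 − 3 = 1.
R3 does not apply.
R4 applies (level before this adjustment is 1 < 9, so +1): 1 + 1 = 2.
R5 applies: 2 + 2 = 4.
R7 applies: 4 − 2 = 2.
Final offense level: 2.
Criminal history: 10 prior points → Category C (10+).
Level 2 falls in the 1-2 band.
Grid: Level 1-2 × Category C = 480-690 days.
Probation check: level 2 ≤ 8 and category C > B → not eligible.

No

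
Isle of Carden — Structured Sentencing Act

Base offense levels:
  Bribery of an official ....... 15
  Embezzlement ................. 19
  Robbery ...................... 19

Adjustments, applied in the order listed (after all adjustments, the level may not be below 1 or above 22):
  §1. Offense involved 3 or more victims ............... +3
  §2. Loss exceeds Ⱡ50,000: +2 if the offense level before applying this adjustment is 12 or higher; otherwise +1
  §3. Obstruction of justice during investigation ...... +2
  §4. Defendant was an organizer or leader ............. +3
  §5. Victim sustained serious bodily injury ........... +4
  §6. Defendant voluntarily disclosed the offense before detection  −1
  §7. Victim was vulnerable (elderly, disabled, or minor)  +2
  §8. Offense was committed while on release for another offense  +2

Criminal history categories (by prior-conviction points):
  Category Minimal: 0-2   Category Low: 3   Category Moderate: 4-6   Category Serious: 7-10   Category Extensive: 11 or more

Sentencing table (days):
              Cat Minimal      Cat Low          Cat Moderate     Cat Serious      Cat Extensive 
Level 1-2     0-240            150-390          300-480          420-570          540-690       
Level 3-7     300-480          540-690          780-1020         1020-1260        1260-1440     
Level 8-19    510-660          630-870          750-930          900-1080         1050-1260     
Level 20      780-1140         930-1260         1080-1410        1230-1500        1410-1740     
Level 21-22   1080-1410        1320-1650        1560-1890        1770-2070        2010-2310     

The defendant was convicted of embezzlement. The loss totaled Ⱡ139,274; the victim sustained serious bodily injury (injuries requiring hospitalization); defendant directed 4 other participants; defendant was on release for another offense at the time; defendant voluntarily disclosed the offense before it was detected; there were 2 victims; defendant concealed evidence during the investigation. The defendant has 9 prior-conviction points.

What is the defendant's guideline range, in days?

1770-2070 days

Base offense level for embezzlement: 19.
§1 does not apply.
§2 applies (level before this adjustment is 19 ≥ 12, so +2): 19 + 2 = 21.
§3 applies: 21 + 2 = 23.
§4 applies: 23 + 3 = 26.
§5 applies: 26 + 4 = 30.
§6 applies: 30 − 1 = 29.
§7 does not apply.
§8 applies: 29 + 2 = 31.
Level 31 exceeds the maximum of 22; capped at 22.
Final offense level: 22.
Criminal history: 9 prior points → Category Serious (7-10).
Level 22 falls in the 21-22 band.
Grid: Level 21-22 × Category Serious = 1770-2070 days.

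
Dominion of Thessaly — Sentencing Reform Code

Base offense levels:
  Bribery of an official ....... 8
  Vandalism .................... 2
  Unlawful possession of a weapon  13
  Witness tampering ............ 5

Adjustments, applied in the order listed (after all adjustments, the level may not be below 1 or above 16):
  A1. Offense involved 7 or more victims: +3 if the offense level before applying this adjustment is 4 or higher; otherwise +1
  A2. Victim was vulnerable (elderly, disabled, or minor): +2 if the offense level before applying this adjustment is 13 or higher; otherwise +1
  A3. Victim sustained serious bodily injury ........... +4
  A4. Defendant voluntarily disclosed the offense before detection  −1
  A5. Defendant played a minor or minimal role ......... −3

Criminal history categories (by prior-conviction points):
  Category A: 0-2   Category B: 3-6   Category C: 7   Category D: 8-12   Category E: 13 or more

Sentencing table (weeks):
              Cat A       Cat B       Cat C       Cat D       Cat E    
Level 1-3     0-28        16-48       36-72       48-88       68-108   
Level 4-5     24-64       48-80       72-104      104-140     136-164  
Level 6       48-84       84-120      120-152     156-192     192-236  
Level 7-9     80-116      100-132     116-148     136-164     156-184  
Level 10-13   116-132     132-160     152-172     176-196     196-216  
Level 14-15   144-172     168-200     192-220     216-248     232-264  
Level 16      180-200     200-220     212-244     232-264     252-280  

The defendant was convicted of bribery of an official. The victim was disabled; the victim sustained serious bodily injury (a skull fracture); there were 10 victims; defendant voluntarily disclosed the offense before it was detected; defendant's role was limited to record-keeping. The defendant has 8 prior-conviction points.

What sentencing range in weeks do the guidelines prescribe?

Base offense level for bribery of an official: 8.
A1 applies (level before this adjustment is 8 ≥ 4, so +3): 8 + 3 = 11.
A2 applies (level before this adjustment is 11 < 13, so +1): 11 + 1 = 12.
A3 applies: 12 + 4 = 16.
A4 applies: 16 − 1 = 15.
A5 applies: 15 − 3 = 12.
Final offense level: 12.
Criminal history: 8 prior points → Category D (8-12).
Level 12 falls in the 10-13 band.
Grid: Level 10-13 × Category D = 176-196 weeks.

176-196 weeks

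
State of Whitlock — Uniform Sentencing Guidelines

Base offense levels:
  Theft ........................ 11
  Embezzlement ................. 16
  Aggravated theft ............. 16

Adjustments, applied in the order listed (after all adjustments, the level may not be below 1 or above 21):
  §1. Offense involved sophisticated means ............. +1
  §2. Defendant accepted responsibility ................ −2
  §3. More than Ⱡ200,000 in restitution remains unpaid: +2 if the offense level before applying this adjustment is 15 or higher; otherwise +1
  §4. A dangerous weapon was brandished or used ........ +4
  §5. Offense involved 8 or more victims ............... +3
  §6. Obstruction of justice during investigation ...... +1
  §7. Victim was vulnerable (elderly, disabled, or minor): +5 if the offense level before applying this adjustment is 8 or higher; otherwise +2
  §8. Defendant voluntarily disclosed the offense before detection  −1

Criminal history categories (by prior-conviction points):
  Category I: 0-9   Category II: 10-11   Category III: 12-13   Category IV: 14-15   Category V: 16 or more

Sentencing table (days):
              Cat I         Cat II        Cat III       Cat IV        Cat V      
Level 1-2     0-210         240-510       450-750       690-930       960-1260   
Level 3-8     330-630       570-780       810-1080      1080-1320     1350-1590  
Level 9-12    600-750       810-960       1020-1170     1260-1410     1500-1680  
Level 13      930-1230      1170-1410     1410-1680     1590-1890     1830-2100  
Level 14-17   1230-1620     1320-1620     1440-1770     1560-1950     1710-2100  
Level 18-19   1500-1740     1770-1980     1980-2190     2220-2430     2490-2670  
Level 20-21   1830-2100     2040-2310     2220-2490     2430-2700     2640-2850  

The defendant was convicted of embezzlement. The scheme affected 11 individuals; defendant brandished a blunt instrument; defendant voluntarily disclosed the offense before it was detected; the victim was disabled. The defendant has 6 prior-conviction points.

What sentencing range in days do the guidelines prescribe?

1830-2100 days

Base offense level for embezzlement: 16.
§3 does not apply.
§4 applies: 16 + 4 = 20.
§5 applies: 20 + 3 = 23.
§6 does not apply.
§7 applies (level before this adjustment is 23 ≥ 8, so +5): 23 + 5 = 28.
§8 applies: 28 − 1 = 27.
Level 27 exceeds the maximum of 21; capped at 21.
Final offense level: 21.
Criminal history: 6 prior points → Category I (0-9).
Level 21 falls in the 20-21 band.
Grid: Level 20-21 × Category I = 1830-2100 days.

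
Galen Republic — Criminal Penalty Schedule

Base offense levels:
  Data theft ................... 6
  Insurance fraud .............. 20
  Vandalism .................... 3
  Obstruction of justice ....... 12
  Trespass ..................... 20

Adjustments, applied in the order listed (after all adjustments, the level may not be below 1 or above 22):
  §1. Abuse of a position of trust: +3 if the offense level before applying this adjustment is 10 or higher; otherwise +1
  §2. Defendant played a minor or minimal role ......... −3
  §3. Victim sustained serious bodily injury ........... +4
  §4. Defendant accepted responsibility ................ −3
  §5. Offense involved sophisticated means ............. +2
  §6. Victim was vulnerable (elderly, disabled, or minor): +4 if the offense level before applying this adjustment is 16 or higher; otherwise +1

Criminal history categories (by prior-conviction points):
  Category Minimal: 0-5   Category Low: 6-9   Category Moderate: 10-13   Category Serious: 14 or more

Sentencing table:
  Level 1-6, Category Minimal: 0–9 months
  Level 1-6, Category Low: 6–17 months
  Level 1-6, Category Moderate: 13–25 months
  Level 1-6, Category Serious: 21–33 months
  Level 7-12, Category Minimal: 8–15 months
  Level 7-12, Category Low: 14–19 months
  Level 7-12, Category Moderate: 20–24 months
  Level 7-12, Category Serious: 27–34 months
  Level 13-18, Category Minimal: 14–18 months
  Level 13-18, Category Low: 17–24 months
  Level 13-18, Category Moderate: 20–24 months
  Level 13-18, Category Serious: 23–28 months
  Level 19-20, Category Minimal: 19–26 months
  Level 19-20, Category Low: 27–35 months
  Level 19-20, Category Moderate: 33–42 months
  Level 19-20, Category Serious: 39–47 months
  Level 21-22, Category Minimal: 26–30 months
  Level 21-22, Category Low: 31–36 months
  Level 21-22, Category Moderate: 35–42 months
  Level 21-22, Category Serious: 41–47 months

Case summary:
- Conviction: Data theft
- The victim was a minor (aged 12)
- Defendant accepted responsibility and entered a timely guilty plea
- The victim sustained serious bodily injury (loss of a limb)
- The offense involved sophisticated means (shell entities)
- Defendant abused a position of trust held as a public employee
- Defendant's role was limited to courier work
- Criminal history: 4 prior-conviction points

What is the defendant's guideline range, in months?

Base offense level for data theft: 6.
§1 applies (level before this adjustment is 6 < 10, so +1): 6 + 1 = 7.
§2 applies: 7 − 3 = 4.
§3 applies: 4 + 4 = 8.
§4 applies: 8 − 3 = 5.
§5 applies: 5 + 2 = 7.
§6 applies (level before this adjustment is 7 < 16, so +1): 7 + 1 = 8.
Final offense level: 8.
Criminal history: 4 prior points → Category Minimal (0-5).
Level 8 falls in the 7-12 band.
Grid: Level 7-12 × Category Minimal = 8-15 months.

8-15 months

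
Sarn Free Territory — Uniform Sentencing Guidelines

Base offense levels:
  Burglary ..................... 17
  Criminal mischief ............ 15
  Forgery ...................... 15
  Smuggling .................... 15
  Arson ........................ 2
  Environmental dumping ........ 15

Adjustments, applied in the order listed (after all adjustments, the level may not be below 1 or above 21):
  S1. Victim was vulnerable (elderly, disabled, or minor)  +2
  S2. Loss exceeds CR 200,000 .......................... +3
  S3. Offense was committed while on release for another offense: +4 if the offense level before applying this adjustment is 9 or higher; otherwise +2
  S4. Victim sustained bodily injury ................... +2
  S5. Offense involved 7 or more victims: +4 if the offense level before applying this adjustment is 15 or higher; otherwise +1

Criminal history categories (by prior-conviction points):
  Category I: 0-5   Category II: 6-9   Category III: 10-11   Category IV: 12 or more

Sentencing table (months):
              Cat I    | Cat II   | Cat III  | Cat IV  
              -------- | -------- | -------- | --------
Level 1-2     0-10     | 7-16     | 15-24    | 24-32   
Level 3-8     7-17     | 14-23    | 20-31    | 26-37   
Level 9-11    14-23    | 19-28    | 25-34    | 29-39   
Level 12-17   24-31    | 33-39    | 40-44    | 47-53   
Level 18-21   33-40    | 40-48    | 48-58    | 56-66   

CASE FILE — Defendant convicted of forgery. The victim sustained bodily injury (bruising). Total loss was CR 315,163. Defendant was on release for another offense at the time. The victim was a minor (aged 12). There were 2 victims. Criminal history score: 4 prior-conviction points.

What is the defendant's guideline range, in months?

33-40 months

Base offense level for forgery: 15.
S1 applies: 15 + 2 = 17.
S2 applies: 17 + 3 = 20.
S3 applies (level before this adjustment is 20 ≥ 9, so +4): 20 + 4 = 24.
S4 applies: 24 + 2 = 26.
S5 does not apply.
Level 26 exceeds the maximum of 21; capped at 21.
Final offense level: 21.
Criminal history: 4 prior points → Category I (0-5).
Level 21 falls in the 18-21 band.
Grid: Level 18-21 × Category I = 33-40 months.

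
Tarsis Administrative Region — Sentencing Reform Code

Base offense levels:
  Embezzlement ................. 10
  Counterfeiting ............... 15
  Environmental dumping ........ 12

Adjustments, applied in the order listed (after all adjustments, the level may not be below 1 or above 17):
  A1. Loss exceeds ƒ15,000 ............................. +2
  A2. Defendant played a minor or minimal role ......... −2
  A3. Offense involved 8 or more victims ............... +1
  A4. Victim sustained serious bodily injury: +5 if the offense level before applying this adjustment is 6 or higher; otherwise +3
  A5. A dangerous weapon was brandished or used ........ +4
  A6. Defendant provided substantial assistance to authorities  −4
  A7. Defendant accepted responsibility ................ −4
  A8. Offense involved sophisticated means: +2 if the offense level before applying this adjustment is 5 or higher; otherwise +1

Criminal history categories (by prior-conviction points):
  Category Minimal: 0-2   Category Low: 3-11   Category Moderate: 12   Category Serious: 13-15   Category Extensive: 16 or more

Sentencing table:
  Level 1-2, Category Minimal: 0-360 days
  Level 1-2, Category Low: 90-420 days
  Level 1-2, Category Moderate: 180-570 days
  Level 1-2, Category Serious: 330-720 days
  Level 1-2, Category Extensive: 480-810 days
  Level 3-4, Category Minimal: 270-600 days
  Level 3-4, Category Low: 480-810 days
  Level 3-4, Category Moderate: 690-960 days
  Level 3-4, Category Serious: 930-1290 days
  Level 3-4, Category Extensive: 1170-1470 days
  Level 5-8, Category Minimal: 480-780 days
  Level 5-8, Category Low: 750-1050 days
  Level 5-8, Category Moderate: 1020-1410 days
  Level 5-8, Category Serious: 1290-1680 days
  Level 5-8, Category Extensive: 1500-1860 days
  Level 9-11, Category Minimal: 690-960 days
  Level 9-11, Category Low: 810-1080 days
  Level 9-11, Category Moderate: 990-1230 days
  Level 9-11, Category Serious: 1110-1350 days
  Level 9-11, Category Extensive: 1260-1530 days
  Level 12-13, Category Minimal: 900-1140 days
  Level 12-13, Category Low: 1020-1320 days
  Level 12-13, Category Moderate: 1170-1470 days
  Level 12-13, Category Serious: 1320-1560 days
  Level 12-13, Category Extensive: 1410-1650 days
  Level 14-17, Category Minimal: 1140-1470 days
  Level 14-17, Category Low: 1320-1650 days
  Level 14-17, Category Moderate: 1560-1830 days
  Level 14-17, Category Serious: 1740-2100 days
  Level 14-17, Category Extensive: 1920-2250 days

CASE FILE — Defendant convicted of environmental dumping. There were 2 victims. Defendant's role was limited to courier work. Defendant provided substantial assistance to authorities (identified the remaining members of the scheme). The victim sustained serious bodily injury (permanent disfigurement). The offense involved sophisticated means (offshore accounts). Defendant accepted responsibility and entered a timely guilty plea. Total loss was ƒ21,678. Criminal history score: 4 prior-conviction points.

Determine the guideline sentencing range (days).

810-1080 days

Base offense level for environmental dumping: 12.
A1 applies: 12 + 2 = 14.
A2 applies: 14 − 2 = 12.
A4 applies (level before this adjustment is 12 ≥ 6, so +5): 12 + 5 = 17.
A5 does not apply.
A6 applies: 17 − 4 = 13.
A7 applies: 13 − 4 = 9.
A8 applies (level before this adjustment is 9 ≥ 5, so +2): 9 + 2 = 11.
Final offense level: 11.
Criminal history: 4 prior points → Category Low (3-11).
Level 11 falls in the 9-11 band.
Grid: Level 9-11 × Category Low = 810-1080 days.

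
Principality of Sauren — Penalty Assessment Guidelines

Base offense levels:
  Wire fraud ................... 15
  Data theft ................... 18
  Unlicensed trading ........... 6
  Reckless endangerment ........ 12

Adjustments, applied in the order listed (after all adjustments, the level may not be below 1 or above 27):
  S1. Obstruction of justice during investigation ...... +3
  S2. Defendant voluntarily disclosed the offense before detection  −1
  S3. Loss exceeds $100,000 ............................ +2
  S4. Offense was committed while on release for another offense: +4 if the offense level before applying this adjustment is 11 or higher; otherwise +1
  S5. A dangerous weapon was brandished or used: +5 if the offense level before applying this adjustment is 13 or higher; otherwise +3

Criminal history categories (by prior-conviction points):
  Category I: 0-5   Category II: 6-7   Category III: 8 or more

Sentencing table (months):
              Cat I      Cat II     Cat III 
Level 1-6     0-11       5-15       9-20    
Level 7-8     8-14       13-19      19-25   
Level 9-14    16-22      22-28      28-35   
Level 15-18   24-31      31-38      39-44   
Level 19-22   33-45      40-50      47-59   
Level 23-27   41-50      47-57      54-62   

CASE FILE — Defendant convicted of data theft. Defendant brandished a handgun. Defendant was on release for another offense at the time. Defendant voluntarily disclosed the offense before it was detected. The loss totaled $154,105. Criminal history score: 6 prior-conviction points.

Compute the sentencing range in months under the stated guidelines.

47-57 months

Base offense level for data theft: 18.
S1 does not apply.
S2 applies: 18 − 1 = 17.
S3 applies: 17 + 2 = 19.
S4 applies (level before this adjustment is 19 ≥ 11, so +4): 19 + 4 = 23.
S5 applies (level before this adjustment is 23 ≥ 13, so +5): 23 + 5 = 28.
Level 28 exceeds the maximum of 27; capped at 27.
Final offense level: 27.
Criminal history: 6 prior points → Category II (6-7).
Level 27 falls in the 23-27 band.
Grid: Level 23-27 × Category II = 47-57 months.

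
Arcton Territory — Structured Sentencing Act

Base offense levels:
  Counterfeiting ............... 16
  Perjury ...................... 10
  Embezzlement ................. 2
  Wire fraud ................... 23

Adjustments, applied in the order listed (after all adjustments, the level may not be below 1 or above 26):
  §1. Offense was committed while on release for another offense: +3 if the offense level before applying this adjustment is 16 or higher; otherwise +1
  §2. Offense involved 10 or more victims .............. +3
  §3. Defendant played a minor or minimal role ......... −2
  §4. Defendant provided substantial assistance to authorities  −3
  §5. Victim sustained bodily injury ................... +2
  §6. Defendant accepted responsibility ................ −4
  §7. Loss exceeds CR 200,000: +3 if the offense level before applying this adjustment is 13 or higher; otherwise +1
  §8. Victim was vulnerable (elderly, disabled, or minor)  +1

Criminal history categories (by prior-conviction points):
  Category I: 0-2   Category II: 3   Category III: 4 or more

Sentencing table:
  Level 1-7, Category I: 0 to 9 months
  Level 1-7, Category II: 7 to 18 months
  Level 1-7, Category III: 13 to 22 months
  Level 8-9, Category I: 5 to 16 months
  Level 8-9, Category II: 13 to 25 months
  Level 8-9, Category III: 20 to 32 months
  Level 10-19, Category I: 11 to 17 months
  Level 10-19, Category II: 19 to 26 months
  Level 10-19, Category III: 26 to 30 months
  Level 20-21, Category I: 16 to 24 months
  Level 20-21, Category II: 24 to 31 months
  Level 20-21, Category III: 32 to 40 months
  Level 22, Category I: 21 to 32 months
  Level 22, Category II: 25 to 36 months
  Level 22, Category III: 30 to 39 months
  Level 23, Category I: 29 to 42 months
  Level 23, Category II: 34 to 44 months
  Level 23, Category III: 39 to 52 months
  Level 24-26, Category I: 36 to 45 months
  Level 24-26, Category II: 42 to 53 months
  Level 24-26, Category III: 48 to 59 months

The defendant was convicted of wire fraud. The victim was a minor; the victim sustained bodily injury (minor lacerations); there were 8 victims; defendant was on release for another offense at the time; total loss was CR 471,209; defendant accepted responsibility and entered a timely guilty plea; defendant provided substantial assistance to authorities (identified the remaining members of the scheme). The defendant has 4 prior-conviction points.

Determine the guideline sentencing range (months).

Base offense level for wire fraud: 23.
§1 applies (level before this adjustment is 23 ≥ 16, so +3): 23 + 3 = 26.
§2 does not apply.
§3 does not apply.
§4 applies: 26 − 3 = 23.
§5 applies: 23 + 2 = 25.
§6 applies: 25 − 4 = 21.
§7 applies (level before this adjustment is 21 ≥ 13, so +3): 21 + 3 = 24.
§8 applies: 24 + 1 = 25.
Final offense level: 25.
Criminal history: 4 prior points → Category III (4+).
Level 25 falls in the 24-26 band.
Grid: Level 24-26 × Category III = 48-59 months.

48-59 months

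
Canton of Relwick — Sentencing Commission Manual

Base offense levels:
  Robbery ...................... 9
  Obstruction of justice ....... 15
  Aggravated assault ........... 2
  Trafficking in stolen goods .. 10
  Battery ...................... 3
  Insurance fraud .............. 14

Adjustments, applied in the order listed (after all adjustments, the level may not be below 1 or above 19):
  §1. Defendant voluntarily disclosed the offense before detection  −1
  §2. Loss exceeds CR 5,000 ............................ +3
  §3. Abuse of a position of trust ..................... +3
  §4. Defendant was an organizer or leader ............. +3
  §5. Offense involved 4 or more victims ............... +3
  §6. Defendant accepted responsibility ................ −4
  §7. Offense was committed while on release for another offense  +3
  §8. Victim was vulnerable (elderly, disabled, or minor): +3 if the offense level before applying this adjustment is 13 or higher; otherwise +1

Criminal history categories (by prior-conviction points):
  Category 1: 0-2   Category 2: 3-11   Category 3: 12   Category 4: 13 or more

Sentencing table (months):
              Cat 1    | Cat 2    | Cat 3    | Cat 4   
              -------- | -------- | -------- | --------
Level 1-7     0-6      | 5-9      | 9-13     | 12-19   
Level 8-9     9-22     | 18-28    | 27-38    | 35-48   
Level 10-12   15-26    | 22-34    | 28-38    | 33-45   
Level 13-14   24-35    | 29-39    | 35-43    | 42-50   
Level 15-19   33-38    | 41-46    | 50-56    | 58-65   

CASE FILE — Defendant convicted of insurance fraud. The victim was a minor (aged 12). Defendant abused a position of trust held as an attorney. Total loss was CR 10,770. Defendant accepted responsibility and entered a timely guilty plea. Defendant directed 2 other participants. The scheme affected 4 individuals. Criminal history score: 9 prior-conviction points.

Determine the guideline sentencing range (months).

Base offense level for insurance fraud: 14.
§1 does not apply.
§2 applies: 14 + 3 = 17.
§3 applies: 17 + 3 = 20.
§4 applies: 20 + 3 = 23.
§5 applies: 23 + 3 = 26.
§6 applies: 26 − 4 = 22.
§7 does not apply.
§8 applies (level before this adjustment is 22 ≥ 13, so +3): 22 + 3 = 25.
Level 25 exceeds the maximum of 19; capped at 19.
Final offense level: 19.
Criminal history: 9 prior points → Category 2 (3-11).
Level 19 falls in the 15-19 band.
Grid: Level 15-19 × Category 2 = 41-46 months.

41-46 months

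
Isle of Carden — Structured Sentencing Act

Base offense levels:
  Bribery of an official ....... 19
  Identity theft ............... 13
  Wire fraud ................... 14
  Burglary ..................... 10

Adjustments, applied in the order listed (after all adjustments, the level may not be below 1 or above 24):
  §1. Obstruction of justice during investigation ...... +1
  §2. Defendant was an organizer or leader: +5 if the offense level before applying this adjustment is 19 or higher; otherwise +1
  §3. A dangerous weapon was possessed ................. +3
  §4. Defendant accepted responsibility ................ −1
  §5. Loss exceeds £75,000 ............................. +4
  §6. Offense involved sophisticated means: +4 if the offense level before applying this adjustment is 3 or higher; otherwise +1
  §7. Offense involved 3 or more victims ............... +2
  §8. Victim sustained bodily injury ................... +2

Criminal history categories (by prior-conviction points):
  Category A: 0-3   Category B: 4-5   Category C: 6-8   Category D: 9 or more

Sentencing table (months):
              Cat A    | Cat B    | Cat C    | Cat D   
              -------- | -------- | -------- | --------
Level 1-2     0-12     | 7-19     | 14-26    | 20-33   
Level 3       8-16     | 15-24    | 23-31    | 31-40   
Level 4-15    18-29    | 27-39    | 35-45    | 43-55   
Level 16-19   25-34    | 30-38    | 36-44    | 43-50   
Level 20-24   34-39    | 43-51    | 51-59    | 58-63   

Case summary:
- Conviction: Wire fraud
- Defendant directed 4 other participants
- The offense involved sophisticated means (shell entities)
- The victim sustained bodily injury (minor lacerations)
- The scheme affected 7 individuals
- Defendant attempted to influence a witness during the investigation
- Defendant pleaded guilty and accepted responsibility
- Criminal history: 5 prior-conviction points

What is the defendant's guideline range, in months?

43-51 months

Base offense level for wire fraud: 14.
§1 applies: 14 + 1 = 15.
§2 applies (level before this adjustment is 15 < 19, so +1): 15 + 1 = 16.
§4 applies: 16 − 1 = 15.
§6 applies (level before this adjustment is 15 ≥ 3, so +4): 15 + 4 = 19.
§7 applies: 19 + 2 = 21.
§8 applies: 21 + 2 = 23.
Final offense level: 23.
Criminal history: 5 prior points → Category B (4-5).
Level 23 falls in the 20-24 band.
Grid: Level 20-24 × Category B = 43-51 months.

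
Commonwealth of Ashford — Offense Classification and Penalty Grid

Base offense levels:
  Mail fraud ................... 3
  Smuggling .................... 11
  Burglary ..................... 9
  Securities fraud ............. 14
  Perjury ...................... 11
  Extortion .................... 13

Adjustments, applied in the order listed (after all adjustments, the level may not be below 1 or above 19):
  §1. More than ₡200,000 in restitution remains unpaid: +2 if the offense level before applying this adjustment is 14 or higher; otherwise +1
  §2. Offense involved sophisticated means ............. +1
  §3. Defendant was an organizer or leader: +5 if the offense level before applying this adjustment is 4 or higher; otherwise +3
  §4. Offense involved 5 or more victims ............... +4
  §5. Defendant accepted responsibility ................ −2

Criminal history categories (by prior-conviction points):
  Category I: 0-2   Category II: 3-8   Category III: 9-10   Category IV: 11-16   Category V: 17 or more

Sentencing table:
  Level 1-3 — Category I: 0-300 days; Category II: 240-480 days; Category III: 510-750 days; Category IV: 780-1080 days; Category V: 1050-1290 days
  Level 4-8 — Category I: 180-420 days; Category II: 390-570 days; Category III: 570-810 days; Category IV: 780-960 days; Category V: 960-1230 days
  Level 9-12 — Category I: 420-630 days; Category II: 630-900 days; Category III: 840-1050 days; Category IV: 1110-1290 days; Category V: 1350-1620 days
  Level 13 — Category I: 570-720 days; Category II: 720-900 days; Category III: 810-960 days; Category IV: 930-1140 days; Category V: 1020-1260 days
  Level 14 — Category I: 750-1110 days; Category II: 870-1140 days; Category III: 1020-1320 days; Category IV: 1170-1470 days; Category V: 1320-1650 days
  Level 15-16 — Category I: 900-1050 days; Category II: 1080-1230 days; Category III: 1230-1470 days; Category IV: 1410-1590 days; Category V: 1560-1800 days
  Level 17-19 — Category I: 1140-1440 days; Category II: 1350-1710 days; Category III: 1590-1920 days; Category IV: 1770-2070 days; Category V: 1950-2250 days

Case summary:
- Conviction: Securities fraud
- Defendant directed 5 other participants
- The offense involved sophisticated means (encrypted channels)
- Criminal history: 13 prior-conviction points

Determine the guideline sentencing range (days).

1770-2070 days

Base offense level for securities fraud: 14.
§2 applies: 14 + 1 = 15.
§3 applies (level before this adjustment is 15 ≥ 4, so +5): 15 + 5 = 20.
§5 does not apply.
Level 20 exceeds the maximum of 19; capped at 19.
Final offense level: 19.
Criminal history: 13 prior points → Category IV (11-16).
Level 19 falls in the 17-19 band.
Grid: Level 17-19 × Category IV = 1770-2070 days.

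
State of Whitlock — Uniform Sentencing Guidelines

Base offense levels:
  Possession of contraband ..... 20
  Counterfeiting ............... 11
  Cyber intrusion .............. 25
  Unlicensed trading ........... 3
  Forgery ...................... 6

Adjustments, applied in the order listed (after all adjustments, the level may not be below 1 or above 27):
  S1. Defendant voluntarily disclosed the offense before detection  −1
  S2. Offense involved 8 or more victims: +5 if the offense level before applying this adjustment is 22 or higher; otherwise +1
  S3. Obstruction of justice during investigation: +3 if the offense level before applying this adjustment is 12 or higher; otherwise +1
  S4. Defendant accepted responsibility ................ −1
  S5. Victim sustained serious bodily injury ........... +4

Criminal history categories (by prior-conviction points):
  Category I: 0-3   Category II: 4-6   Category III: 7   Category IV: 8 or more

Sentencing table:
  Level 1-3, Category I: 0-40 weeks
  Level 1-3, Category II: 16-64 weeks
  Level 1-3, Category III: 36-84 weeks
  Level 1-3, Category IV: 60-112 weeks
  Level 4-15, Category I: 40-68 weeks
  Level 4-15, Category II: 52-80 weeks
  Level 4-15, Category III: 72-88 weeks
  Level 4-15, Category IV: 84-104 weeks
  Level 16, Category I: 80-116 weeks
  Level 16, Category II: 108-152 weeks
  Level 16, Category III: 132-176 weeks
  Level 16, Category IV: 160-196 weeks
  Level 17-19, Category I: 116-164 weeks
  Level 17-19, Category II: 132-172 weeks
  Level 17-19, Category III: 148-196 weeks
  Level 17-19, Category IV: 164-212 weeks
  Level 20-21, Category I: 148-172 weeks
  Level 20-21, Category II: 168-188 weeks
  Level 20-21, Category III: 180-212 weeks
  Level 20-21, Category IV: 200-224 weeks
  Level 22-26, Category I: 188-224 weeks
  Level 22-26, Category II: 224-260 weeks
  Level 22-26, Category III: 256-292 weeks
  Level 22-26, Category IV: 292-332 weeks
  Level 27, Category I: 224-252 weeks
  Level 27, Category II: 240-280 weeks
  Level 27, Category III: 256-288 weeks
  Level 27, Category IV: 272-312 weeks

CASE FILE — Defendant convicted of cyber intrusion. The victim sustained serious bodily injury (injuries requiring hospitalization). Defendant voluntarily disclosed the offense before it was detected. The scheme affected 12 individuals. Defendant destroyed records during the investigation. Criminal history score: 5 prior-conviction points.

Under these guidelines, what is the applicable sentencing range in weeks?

240-280 weeks

Base offense level for cyber intrusion: 25.
S1 applies: 25 − 1 = 24.
S2 applies (level before this adjustment is 24 ≥ 22, so +5): 24 + 5 = 29.
S3 applies (level before this adjustment is 29 ≥ 12, so +3): 29 + 3 = 32.
S4 does not apply.
S5 applies: 32 + 4 = 36.
Level 36 exceeds the maximum of 27; capped at 27.
Final offense level: 27.
Criminal history: 5 prior points → Category II (4-6).
Level 27 falls in the 27 band.
Grid: Level 27 × Category II = 240-280 weeks.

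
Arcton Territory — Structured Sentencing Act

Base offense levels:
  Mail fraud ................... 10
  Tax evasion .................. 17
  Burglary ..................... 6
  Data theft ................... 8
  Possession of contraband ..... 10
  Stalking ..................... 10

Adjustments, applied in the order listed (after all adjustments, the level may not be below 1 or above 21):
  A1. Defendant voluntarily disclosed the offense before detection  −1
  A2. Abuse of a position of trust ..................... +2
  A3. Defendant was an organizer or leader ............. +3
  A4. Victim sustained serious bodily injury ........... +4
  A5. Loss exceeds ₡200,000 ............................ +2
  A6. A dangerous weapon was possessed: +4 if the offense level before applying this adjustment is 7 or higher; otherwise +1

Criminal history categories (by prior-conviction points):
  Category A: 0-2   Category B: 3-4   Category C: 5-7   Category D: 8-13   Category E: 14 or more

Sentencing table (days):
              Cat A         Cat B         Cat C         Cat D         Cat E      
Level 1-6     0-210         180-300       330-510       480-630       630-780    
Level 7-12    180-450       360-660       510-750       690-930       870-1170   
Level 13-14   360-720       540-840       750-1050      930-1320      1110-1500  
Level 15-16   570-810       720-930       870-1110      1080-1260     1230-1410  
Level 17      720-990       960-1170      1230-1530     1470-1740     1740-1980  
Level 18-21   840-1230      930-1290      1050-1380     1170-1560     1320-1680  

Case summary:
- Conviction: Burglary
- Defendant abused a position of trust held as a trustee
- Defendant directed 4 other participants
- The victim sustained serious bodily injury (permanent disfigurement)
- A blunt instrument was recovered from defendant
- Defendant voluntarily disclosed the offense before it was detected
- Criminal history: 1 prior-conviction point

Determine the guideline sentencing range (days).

840-1230 days

Base offense level for burglary: 6.
A1 applies: 6 − 1 = 5.
A2 applies: 5 + 2 = 7.
A3 applies: 7 + 3 = 10.
A4 applies: 10 + 4 = 14.
A5 does not apply.
A6 applies (level before this adjustment is 14 ≥ 7, so +4): 14 + 4 = 18.
Final offense level: 18.
Criminal history: 1 prior point → Category A (0-2).
Level 18 falls in the 18-21 band.
Grid: Level 18-21 × Category A = 840-1230 days.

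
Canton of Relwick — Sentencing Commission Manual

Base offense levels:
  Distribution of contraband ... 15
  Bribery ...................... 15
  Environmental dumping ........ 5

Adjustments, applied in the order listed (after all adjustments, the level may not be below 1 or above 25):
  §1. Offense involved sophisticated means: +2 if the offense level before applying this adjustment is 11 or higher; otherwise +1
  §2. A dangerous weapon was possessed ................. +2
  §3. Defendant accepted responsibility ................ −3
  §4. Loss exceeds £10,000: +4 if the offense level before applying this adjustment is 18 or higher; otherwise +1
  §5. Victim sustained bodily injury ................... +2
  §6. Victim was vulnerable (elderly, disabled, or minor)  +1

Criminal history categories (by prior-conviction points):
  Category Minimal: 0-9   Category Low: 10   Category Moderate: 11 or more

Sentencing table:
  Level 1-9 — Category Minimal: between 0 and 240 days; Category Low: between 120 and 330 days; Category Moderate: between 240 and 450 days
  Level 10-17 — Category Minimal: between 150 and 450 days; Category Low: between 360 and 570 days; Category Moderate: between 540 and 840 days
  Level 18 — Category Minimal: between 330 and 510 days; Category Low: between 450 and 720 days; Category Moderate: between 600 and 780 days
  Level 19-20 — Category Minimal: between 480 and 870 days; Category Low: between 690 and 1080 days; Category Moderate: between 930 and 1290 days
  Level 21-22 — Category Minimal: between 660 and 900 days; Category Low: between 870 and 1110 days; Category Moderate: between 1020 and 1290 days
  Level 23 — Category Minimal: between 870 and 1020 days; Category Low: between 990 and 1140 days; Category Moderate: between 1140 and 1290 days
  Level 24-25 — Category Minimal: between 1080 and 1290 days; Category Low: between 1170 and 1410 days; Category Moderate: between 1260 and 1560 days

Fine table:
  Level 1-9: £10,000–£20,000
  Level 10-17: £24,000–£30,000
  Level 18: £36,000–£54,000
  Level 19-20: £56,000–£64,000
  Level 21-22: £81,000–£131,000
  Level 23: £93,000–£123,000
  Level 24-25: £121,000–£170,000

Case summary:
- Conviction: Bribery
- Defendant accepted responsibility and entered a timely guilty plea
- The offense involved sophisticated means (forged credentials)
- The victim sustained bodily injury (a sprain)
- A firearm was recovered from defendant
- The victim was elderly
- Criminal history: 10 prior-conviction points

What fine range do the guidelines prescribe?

Base offense level for bribery: 15.
§1 applies (level before this adjustment is 15 ≥ 11, so +2): 15 + 2 = 17.
§2 applies: 17 + 2 = 19.
§3 applies: 19 − 3 = 16.
§5 applies: 16 + 2 = 18.
§6 applies: 18 + 1 = 19.
Final offense level: 19.
Level 19 falls in the 19-20 band.
Fine table: Level 19-20 → £56,000–£64,000.

£56,000–£64,000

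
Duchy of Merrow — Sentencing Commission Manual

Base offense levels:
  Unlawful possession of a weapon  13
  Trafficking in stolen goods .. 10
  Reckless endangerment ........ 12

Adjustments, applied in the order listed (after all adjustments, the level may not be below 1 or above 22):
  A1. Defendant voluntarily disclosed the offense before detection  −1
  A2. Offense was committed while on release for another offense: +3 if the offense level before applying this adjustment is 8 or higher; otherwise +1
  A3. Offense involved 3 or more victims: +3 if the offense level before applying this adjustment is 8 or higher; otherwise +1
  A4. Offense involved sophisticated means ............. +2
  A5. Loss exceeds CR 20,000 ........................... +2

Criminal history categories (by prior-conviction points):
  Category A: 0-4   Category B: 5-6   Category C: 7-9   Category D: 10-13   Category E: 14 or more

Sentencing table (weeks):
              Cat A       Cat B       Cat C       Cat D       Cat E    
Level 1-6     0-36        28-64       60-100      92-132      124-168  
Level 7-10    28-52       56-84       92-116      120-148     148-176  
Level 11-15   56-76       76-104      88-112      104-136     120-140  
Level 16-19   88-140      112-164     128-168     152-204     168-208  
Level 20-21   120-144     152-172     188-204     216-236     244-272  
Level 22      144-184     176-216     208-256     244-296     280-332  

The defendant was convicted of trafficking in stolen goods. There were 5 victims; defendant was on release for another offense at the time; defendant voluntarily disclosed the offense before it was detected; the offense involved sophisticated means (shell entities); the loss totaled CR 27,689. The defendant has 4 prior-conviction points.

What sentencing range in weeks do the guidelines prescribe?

88-140 weeks

Base offense level for trafficking in stolen goods: 10.
A1 applies: 10 − 1 = 9.
A2 applies (level before this adjustment is 9 ≥ 8, so +3): 9 + 3 = 12.
A3 applies (level before this adjustment is 12 ≥ 8, so +3): 12 + 3 = 15.
A4 applies: 15 + 2 = 17.
A5 applies: 17 + 2 = 19.
Final offense level: 19.
Criminal history: 4 prior points → Category A (0-4).
Level 19 falls in the 16-19 band.
Grid: Level 16-19 × Category A = 88-140 weeks.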